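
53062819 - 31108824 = 21953995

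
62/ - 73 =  - 62/73 = - 0.85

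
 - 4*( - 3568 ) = 14272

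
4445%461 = 296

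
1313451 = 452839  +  860612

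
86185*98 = 8446130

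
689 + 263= 952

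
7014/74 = 94 + 29/37 = 94.78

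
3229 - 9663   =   - 6434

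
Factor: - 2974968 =  -  2^3*3^4*4591^1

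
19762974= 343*57618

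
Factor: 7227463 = 61^1*109^1*1087^1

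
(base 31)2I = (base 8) 120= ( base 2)1010000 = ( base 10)80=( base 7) 143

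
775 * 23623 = 18307825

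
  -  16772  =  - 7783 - 8989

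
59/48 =1+11/48  =  1.23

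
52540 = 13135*4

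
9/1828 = 9/1828 =0.00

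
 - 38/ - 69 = 38/69 = 0.55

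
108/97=108/97   =  1.11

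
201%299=201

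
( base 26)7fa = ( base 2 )1010000001100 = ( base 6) 35432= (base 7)20651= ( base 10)5132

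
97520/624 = 156+11/39 = 156.28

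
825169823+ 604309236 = 1429479059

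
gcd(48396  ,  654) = 654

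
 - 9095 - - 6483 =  - 2612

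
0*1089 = 0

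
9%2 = 1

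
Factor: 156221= 13^1*61^1*197^1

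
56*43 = 2408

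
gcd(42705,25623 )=8541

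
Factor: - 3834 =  -2^1*3^3*71^1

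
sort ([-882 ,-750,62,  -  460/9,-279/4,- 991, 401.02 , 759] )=[ - 991,-882,-750,-279/4,-460/9,62,401.02, 759]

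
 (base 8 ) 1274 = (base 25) 130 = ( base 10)700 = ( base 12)4a4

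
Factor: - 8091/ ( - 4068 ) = 899/452 = 2^( - 2)*29^1*31^1*113^( - 1 )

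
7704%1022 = 550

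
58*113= 6554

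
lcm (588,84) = 588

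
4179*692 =2891868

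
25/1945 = 5/389 =0.01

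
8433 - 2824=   5609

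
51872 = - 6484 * ( - 8 ) 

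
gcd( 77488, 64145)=1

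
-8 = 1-9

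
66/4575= 22/1525  =  0.01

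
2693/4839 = 2693/4839 = 0.56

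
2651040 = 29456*90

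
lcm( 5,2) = 10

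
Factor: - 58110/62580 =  - 2^( - 1 )*7^( - 1 ) * 13^1 =- 13/14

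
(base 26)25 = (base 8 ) 71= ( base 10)57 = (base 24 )29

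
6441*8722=56178402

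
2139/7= 2139/7 = 305.57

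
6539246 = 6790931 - 251685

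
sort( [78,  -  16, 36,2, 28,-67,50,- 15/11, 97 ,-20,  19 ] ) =[-67,-20, - 16, -15/11,2,19  ,  28,36,50, 78,97] 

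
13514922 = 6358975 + 7155947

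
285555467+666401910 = 951957377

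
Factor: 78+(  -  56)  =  2^1*11^1 = 22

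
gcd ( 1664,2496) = 832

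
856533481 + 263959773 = 1120493254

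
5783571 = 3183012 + 2600559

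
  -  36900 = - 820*45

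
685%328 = 29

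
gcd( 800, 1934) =2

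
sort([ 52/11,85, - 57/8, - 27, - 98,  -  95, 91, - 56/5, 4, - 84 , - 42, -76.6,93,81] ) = [ - 98, - 95, - 84, - 76.6, - 42, - 27,  -  56/5,-57/8,  4,52/11, 81,  85,91, 93]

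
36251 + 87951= 124202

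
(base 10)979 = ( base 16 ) 3D3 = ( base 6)4311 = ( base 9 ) 1307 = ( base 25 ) 1e4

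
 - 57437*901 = -51750737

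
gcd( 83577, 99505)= 1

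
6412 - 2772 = 3640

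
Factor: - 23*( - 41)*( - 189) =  - 3^3* 7^1*23^1*41^1 = - 178227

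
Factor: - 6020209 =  -13^1* 463093^1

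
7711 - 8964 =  - 1253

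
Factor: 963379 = 963379^1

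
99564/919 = 108+312/919 = 108.34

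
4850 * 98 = 475300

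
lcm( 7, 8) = 56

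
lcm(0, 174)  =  0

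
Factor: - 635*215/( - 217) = 136525/217= 5^2*7^ ( - 1 )*31^( - 1 ) * 43^1*127^1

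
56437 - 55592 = 845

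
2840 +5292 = 8132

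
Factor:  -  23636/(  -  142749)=2^2 * 3^ ( - 3 ) * 17^( - 1)*19^1 = 76/459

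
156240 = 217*720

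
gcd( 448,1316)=28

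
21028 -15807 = 5221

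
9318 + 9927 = 19245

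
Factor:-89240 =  - 2^3*5^1*23^1* 97^1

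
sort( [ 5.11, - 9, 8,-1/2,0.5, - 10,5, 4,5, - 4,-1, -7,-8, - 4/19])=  [ - 10, - 9,  -  8,-7, -4,  -  1,-1/2,-4/19,0.5, 4, 5, 5,5.11,  8]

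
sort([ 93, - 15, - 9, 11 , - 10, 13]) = [ - 15,- 10, - 9, 11, 13,93 ] 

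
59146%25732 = 7682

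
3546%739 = 590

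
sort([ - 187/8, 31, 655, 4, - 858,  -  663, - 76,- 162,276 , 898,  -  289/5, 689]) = [ - 858,  -  663, - 162, - 76, - 289/5, - 187/8, 4, 31,276, 655, 689 , 898]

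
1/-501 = - 1+500/501 = - 0.00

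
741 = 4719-3978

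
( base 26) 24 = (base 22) 2c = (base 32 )1O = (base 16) 38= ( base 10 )56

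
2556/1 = 2556=2556.00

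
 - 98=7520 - 7618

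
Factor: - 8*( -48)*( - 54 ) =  - 20736 = - 2^8*3^4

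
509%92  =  49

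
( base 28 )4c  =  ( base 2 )1111100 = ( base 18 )6G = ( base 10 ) 124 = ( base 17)75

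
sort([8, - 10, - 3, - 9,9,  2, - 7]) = [ - 10, - 9 , - 7 , - 3,2, 8,9]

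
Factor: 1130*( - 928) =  - 1048640 = - 2^6*5^1*29^1 * 113^1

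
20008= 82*244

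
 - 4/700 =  - 1/175 = - 0.01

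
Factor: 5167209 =3^1 * 1163^1*1481^1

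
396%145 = 106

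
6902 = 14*493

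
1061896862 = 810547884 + 251348978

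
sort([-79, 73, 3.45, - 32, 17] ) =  [ - 79, - 32, 3.45 , 17,  73 ] 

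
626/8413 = 626/8413 = 0.07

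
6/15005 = 6/15005= 0.00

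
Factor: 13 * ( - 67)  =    -  871  =  - 13^1 *67^1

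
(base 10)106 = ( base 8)152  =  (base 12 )8A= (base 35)31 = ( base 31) 3d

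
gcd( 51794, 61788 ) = 38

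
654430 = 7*93490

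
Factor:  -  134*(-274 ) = 36716 = 2^2 * 67^1*137^1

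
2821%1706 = 1115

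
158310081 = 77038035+81272046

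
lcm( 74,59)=4366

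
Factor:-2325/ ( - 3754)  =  2^( - 1)*3^1*5^2*31^1* 1877^( - 1) 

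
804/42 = 19 + 1/7 = 19.14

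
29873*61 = 1822253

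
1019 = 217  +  802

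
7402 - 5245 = 2157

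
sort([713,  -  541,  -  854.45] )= [ - 854.45,- 541,713 ] 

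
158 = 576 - 418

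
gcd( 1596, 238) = 14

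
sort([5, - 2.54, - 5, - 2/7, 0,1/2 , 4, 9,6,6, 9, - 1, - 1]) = [-5,-2.54, - 1 , - 1,-2/7, 0, 1/2,4, 5,  6,6,9,  9]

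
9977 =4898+5079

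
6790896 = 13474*504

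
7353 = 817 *9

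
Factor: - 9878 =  -2^1*11^1*449^1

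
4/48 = 1/12 = 0.08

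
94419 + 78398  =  172817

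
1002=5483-4481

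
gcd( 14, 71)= 1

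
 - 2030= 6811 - 8841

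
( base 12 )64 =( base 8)114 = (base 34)28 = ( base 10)76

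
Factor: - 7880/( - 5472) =985/684 = 2^( - 2)*3^( - 2)*5^1 *19^( - 1) * 197^1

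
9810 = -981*( - 10 )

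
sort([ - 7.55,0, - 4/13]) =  [ - 7.55, - 4/13,  0]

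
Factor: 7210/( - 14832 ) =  - 2^(- 3)*3^( - 2 ) * 5^1*7^1=- 35/72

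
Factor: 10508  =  2^2*37^1*71^1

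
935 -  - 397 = 1332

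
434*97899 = 42488166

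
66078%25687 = 14704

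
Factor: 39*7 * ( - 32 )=-2^5*3^1*7^1 * 13^1=- 8736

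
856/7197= 856/7197 = 0.12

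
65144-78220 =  - 13076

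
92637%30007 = 2616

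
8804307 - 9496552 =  - 692245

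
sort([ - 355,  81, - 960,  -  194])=[ - 960, - 355, - 194, 81]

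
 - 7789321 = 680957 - 8470278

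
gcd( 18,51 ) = 3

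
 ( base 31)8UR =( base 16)21C5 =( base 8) 20705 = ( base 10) 8645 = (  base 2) 10000111000101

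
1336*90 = 120240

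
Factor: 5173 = 7^1*739^1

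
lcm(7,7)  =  7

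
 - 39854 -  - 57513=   17659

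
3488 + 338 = 3826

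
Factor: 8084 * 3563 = 2^2*7^1*43^1*47^1*509^1 = 28803292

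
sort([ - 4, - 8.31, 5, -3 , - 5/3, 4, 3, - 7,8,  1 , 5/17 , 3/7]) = [ - 8.31, - 7, - 4, - 3, - 5/3,5/17  ,  3/7 , 1, 3, 4,5,8] 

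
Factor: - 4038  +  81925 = 71^1 * 1097^1= 77887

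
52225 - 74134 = -21909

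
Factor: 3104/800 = 97/25=5^( - 2 )*97^1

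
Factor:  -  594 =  - 2^1 *3^3*11^1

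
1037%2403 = 1037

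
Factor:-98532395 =-5^1 *13^1* 887^1 * 1709^1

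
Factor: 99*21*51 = 3^4*7^1*11^1*17^1 = 106029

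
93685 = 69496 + 24189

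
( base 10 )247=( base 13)160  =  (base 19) D0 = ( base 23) ah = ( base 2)11110111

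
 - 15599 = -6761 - 8838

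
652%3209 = 652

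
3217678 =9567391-6349713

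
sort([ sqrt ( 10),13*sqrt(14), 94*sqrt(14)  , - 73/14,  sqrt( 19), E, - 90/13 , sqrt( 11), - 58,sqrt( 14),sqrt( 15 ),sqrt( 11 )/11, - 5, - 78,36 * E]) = [ - 78, - 58, - 90/13, - 73/14 , - 5,sqrt ( 11 )/11 , E,sqrt( 10 ),  sqrt( 11),  sqrt( 14 )  ,  sqrt(15 ), sqrt ( 19 ),  13*sqrt ( 14 ) , 36*E , 94 *sqrt ( 14 )]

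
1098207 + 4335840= 5434047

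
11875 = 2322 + 9553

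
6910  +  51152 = 58062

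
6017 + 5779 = 11796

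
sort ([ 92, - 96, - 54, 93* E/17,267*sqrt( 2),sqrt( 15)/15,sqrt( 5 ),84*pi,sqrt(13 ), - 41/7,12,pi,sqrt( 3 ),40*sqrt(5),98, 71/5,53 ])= [-96, - 54,  -  41/7,sqrt( 15)/15, sqrt( 3 ),sqrt(5), pi, sqrt( 13),12,  71/5,93*E/17,53,40*sqrt( 5),92,98, 84*pi,267*sqrt( 2)]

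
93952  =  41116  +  52836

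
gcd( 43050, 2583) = 861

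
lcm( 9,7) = 63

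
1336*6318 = 8440848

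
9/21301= 9/21301=0.00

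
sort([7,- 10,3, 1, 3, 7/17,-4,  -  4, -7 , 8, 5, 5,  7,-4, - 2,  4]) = [ - 10  ,-7,-4, - 4, - 4,-2,7/17, 1,3,  3, 4, 5,5,7,7,8 ] 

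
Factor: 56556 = 2^2*3^2*1571^1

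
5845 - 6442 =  - 597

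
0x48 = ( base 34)24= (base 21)39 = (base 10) 72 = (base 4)1020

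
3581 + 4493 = 8074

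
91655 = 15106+76549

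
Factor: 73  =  73^1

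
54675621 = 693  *78897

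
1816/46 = 908/23 = 39.48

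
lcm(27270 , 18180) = 54540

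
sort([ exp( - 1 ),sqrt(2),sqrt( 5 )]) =[ exp( - 1 ),sqrt( 2)  ,  sqrt( 5 ) ]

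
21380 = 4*5345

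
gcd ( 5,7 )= 1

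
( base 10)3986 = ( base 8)7622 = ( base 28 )52a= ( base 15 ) 12AB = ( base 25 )69b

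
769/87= 8 + 73/87 = 8.84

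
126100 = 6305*20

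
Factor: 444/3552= 1/8 = 2^( - 3) 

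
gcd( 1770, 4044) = 6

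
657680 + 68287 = 725967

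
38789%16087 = 6615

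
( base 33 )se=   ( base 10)938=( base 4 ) 32222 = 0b1110101010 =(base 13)572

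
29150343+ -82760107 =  - 53609764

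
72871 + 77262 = 150133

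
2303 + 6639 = 8942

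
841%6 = 1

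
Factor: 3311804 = 2^2*17^1*113^1*431^1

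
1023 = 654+369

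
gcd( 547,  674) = 1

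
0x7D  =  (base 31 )41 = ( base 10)125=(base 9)148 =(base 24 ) 55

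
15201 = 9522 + 5679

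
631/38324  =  631/38324  =  0.02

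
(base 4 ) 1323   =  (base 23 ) 58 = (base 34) 3l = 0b1111011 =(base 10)123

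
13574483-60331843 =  - 46757360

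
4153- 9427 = - 5274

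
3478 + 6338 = 9816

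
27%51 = 27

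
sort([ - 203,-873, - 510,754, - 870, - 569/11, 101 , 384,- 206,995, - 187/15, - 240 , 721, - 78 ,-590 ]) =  [- 873 , - 870, - 590 , - 510,  -  240, - 206,-203, - 78, - 569/11, - 187/15,101, 384, 721,754 , 995 ]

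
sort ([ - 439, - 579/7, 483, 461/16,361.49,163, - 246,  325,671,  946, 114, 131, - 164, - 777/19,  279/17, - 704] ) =[ - 704, - 439, - 246, - 164, - 579/7, - 777/19 , 279/17, 461/16,114,  131 , 163,325, 361.49, 483, 671  ,  946 ]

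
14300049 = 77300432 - 63000383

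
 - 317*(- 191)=60547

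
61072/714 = 30536/357 = 85.54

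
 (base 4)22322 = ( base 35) jx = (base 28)oq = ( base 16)2BA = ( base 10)698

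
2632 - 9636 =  - 7004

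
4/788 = 1/197 = 0.01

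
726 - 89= 637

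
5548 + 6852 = 12400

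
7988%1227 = 626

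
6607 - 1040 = 5567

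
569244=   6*94874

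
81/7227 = 9/803 = 0.01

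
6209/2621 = 2 + 967/2621 = 2.37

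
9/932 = 9/932 = 0.01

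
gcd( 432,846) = 18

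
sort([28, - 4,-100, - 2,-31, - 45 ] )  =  [ - 100, - 45, - 31,-4,-2,28] 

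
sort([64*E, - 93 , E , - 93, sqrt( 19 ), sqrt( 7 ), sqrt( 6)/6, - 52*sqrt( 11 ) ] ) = [ - 52 * sqrt( 11),-93, - 93, sqrt(6)/6, sqrt (7 ),  E,sqrt ( 19),64*E]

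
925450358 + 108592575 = 1034042933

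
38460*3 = 115380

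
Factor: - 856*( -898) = 2^4 * 107^1*449^1= 768688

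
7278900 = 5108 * 1425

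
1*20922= 20922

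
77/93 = 77/93 = 0.83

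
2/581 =2/581 = 0.00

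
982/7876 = 491/3938= 0.12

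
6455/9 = 717 + 2/9 = 717.22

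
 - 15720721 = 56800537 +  - 72521258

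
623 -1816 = -1193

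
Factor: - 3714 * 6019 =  - 2^1 * 3^1*13^1 * 463^1*619^1 = - 22354566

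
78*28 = 2184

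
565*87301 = 49325065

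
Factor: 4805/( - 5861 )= - 5^1  *31^2* 5861^ (-1) 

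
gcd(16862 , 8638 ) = 2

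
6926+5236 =12162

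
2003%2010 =2003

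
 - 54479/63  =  -865+ 16/63  =  - 864.75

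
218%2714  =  218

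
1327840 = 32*41495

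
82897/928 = 89 + 305/928 = 89.33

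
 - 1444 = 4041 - 5485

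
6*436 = 2616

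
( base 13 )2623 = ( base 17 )11DE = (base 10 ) 5437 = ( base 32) 59T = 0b1010100111101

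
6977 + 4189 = 11166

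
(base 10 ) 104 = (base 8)150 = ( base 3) 10212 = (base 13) 80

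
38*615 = 23370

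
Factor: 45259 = 45259^1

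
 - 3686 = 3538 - 7224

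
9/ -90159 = -3/30053= - 0.00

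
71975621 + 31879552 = 103855173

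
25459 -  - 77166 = 102625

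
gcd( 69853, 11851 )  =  7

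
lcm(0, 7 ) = 0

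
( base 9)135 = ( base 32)3H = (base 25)4d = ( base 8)161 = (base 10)113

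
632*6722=4248304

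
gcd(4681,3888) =1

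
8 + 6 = 14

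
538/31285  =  538/31285 = 0.02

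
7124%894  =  866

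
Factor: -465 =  - 3^1 *5^1*31^1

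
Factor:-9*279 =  - 2511 =- 3^4*31^1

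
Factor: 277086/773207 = 2^1*3^1*46181^1 * 773207^ (  -  1 )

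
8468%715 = 603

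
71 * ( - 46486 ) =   -  3300506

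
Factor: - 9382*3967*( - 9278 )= 345312259532 =2^2*3967^1*4639^1 * 4691^1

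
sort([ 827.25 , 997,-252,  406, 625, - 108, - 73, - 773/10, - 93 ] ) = [ - 252, - 108, - 93,  -  773/10, - 73,406,625, 827.25, 997]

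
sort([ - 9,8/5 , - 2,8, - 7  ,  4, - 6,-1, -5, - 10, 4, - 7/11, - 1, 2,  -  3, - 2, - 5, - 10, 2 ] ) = [ - 10, -10, - 9, - 7,-6, - 5,-5, - 3, - 2,-2, - 1, - 1, - 7/11,8/5, 2, 2,4, 4, 8] 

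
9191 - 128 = 9063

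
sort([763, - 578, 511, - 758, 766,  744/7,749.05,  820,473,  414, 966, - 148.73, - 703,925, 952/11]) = [ - 758, - 703, - 578, - 148.73, 952/11,744/7  ,  414, 473,  511,  749.05, 763,  766 , 820, 925  ,  966 ] 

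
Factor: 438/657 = 2/3 = 2^1*3^( -1)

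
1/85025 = 1/85025 = 0.00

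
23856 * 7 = 166992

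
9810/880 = 981/88   =  11.15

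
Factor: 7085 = 5^1*13^1*109^1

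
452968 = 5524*82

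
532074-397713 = 134361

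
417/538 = 417/538 = 0.78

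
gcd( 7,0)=7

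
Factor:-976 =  - 2^4*61^1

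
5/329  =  5/329 = 0.02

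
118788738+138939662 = 257728400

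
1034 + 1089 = 2123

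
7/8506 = 7/8506 =0.00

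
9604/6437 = 9604/6437 = 1.49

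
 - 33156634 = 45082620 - 78239254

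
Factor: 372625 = 5^3*11^1 * 271^1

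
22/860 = 11/430 = 0.03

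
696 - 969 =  - 273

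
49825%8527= 7190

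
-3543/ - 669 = 5+ 66/223 = 5.30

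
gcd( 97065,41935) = 5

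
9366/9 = 3122/3=1040.67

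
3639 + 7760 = 11399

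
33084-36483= -3399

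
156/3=52 =52.00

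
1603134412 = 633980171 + 969154241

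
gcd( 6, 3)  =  3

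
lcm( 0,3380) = 0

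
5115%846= 39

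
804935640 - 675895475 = 129040165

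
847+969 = 1816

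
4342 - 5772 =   -  1430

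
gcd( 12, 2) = 2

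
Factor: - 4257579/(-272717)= 3^1*73^1*19441^1*272717^(-1 )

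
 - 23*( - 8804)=202492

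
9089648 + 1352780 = 10442428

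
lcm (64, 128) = 128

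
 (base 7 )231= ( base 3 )11110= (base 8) 170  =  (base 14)88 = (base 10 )120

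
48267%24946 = 23321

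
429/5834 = 429/5834 = 0.07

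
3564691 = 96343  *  37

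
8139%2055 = 1974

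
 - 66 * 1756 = - 115896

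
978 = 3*326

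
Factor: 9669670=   2^1*5^1 * 19^1 * 50893^1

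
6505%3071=363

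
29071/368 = 29071/368 = 79.00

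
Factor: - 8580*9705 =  -83268900 = -  2^2*3^2*5^2*11^1*13^1*647^1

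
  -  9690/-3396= 2 + 483/566 = 2.85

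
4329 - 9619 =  - 5290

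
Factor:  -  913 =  - 11^1*83^1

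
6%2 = 0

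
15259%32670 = 15259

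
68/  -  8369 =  - 1 + 8301/8369 = - 0.01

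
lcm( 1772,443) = 1772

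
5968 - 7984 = -2016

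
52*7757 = 403364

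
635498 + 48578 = 684076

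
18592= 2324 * 8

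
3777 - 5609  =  -1832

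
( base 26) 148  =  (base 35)mi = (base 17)2c6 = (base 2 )1100010100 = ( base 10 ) 788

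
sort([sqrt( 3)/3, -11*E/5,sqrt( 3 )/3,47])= [-11*E/5,sqrt( 3 )/3, sqrt( 3 )/3,47 ]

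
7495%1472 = 135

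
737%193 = 158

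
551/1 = 551 =551.00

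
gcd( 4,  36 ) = 4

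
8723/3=2907 + 2/3=2907.67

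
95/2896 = 95/2896 = 0.03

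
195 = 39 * 5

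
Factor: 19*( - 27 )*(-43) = 3^3 * 19^1 *43^1 = 22059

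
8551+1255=9806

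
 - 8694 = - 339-8355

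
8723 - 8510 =213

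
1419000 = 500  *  2838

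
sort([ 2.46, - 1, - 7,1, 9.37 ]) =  [ - 7, - 1, 1,2.46,9.37]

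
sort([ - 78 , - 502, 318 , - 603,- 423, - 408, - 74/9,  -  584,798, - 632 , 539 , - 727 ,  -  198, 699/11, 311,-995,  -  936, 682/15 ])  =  [  -  995, - 936 , - 727, - 632, -603,  -  584, - 502,- 423,- 408, - 198, - 78 ,  -  74/9,682/15 , 699/11, 311 , 318,539,798 ] 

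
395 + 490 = 885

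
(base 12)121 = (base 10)169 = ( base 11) 144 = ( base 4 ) 2221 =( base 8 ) 251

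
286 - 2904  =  -2618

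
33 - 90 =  - 57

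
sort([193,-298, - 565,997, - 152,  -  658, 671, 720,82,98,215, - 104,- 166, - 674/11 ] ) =[ - 658,- 565,-298,- 166, - 152, - 104,-674/11,82,98, 193,  215,671, 720,997 ] 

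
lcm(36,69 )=828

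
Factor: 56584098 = 2^1 *3^2*3143561^1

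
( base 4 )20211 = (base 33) gl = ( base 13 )333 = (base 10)549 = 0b1000100101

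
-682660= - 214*3190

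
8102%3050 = 2002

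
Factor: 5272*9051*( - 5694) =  - 2^4 * 3^2*7^1*13^1*73^1*431^1*659^1 = - 271699869168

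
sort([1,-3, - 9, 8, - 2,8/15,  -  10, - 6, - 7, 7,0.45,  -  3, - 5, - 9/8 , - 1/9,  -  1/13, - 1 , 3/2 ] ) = [ - 10,  -  9, - 7 , - 6, - 5,-3,  -  3,  -  2, - 9/8,-1, -1/9 , - 1/13,0.45, 8/15,1,3/2,  7,8]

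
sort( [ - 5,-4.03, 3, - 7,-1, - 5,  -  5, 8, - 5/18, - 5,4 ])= [ - 7, - 5, - 5, - 5, -5 ,-4.03, -1,-5/18, 3, 4, 8]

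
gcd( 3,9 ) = 3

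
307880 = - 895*( - 344)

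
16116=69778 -53662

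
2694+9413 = 12107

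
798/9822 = 133/1637 = 0.08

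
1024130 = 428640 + 595490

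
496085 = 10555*47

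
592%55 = 42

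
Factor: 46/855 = 2^1*3^ (-2)*5^ ( - 1) *19^( - 1)*23^1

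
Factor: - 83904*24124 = -2024100096 =- 2^8*3^1 * 19^1*23^1*37^1*163^1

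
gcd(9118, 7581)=1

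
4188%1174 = 666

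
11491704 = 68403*168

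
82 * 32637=2676234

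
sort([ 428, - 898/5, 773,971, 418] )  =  [-898/5,418,428,  773,971] 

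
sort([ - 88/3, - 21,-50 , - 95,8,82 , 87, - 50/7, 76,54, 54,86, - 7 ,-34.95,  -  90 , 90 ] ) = [- 95, - 90, - 50, - 34.95, - 88/3, - 21, - 50/7, - 7, 8 , 54, 54, 76, 82, 86, 87,90 ]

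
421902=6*70317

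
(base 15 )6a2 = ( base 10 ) 1502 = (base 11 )1146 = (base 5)22002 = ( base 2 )10111011110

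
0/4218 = 0 =0.00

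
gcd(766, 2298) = 766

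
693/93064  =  693/93064= 0.01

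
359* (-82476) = -29608884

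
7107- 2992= 4115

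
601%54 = 7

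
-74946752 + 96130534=21183782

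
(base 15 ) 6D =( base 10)103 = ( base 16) 67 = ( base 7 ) 205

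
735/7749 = 35/369 = 0.09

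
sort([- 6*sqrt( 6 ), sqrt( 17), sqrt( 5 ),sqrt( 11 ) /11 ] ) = [ - 6*sqrt(6), sqrt( 11 ) /11, sqrt(  5 ) , sqrt (17 )]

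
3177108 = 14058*226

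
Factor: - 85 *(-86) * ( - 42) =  - 307020 = - 2^2*3^1 * 5^1*7^1*17^1 * 43^1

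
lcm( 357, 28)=1428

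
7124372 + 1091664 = 8216036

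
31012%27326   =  3686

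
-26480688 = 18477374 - 44958062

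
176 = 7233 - 7057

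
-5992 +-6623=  -12615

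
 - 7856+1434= -6422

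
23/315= 23/315 = 0.07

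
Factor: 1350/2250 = 3^1*5^( - 1 ) = 3/5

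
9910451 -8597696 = 1312755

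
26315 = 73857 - 47542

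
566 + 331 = 897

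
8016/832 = 9 + 33/52= 9.63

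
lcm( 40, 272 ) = 1360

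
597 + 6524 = 7121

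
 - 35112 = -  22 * 1596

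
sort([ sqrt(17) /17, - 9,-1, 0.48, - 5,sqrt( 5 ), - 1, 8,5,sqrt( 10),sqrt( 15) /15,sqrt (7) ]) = [ - 9,-5 , - 1,-1,sqrt( 17 ) /17,  sqrt(15)/15,0.48,  sqrt(5),sqrt( 7), sqrt( 10), 5,8]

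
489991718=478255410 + 11736308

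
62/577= 62/577 = 0.11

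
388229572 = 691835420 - 303605848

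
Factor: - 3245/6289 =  - 5^1 * 11^1 * 19^(-1)*59^1*331^ ( - 1)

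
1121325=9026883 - 7905558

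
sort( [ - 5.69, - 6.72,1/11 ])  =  [ - 6.72,  -  5.69,1/11 ]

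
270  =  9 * 30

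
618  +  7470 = 8088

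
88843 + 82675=171518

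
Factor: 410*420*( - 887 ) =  - 2^3*3^1*5^2*  7^1*41^1*887^1 = - 152741400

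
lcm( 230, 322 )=1610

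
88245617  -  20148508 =68097109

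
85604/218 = 42802/109= 392.68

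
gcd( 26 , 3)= 1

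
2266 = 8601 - 6335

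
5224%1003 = 209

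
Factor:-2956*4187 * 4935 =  - 2^2*3^1 *5^1*7^1*47^1*53^1*79^1 * 739^1 = - 61079369820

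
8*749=5992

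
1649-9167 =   -  7518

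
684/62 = 342/31 = 11.03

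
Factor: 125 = 5^3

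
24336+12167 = 36503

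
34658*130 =4505540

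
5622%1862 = 36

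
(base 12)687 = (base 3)1022211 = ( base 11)7AA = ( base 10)967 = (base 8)1707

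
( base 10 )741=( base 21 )1E6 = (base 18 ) 253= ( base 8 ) 1345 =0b1011100101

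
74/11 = 6 + 8/11 = 6.73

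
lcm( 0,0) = 0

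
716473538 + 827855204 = 1544328742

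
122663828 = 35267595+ 87396233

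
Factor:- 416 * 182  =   - 75712 =- 2^6*7^1*13^2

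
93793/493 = 190 + 123/493= 190.25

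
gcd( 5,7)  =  1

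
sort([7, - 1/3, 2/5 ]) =[ - 1/3,2/5, 7 ] 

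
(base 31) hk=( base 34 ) G3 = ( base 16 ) 223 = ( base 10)547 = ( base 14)2B1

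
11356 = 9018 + 2338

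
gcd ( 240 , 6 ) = 6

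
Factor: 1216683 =3^2*13^1*10399^1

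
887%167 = 52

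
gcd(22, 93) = 1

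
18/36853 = 18/36853 = 0.00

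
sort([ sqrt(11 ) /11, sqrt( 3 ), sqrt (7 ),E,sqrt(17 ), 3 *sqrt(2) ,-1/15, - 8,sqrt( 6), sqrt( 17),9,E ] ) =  [-8,-1/15,sqrt( 11) /11,sqrt( 3),sqrt( 6) , sqrt(7), E, E, sqrt( 17),sqrt( 17 ) , 3*sqrt( 2 ),9 ] 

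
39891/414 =96+49/138 = 96.36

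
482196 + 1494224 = 1976420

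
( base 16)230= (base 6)2332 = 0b1000110000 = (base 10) 560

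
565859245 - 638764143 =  - 72904898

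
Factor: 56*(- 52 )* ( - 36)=2^7*3^2*7^1 * 13^1 = 104832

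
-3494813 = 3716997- 7211810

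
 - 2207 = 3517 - 5724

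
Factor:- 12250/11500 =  - 2^( - 1 ) * 7^2 * 23^(-1) = - 49/46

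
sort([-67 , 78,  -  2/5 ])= [-67 ,-2/5,78 ]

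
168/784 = 3/14 = 0.21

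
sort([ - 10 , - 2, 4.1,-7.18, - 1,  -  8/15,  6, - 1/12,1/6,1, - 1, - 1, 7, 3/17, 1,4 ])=[-10, -7.18, - 2,  -  1,  -  1, - 1, - 8/15, - 1/12, 1/6,3/17,1,  1,  4,4.1 , 6,7 ]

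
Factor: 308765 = 5^1*37^1*1669^1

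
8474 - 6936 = 1538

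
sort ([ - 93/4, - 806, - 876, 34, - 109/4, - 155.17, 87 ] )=[ - 876, - 806, - 155.17,  -  109/4, - 93/4, 34, 87] 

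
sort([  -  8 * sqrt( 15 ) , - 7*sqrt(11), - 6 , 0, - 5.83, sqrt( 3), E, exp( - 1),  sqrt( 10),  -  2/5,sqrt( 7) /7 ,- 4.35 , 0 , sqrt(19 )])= [ - 8*sqrt (15), - 7 * sqrt( 11 ), -6, - 5.83 , - 4.35 , - 2/5,0, 0,exp( - 1) , sqrt ( 7) /7, sqrt ( 3), E, sqrt(10),sqrt( 19)]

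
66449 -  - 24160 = 90609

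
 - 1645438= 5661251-7306689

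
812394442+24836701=837231143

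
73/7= 10 + 3/7 =10.43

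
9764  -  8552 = 1212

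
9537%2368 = 65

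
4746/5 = 949 + 1/5 = 949.20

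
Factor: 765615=3^1*5^1*43^1 *1187^1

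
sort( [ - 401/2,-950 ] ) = [ - 950 , - 401/2]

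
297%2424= 297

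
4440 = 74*60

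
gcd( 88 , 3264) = 8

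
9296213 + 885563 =10181776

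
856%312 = 232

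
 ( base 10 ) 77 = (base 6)205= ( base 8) 115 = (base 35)27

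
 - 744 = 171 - 915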